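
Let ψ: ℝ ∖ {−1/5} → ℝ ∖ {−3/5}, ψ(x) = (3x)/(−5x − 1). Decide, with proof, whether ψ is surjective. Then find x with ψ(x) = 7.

-7/38

For any y ≠ −3/5, solving y(−5x − 1) = 3x for x gives a well-defined x ≠ −1/5. So ψ is surjective.
Solving ψ(x) = 7: cross-multiplying gives 3x = 7(−5x − 1), which rearranges to 38x = −7, so x = −7/38.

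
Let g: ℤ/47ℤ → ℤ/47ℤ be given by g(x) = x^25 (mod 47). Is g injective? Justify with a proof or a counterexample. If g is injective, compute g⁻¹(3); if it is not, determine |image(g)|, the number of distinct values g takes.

12

Since 47 is prime, the nonzero elements of ℤ/47ℤ form a cyclic group of order 46.
As gcd(25, 46) = 1, raising to the 25th power is a bijection on this group: if x_1^25 ≡ x_2^25 then (x_1x_2^{−1})^25 = 1, and the only element of order dividing gcd(25, 46) = 1 is 1, so x_1 = x_2.
With g(0) = 0 this makes g injective on all of ℤ/47ℤ, hence bijective (finite equal-size domain and codomain). In particular g is injective.
Since g is injective, we find the preimage of 3. The inverse of x ↦ x^25 on (ℤ/47ℤ)^× is x ↦ x^35, because 25·35 = 875 = 19·46 + 1 ≡ 1 (mod 46) and x^{46} = 1 for x ≠ 0 (Fermat). So g⁻¹(3) = 3^35 mod 47.
Repeated squaring mod 47: 3^1 ≡ 3, 3^2 ≡ 3² = 9, 3^4 ≡ 9² = 81 ≡ 34, 3^8 ≡ 34² = 1156 ≡ 28, 3^16 ≡ 28² = 784 ≡ 32, 3^32 ≡ 32² = 1024 ≡ 37. Since 35 = 32 + 2 + 1, 3^35 ≡ 37·9·3: 37·9 = 333 ≡ 4, then 4·3 = 12. So 3^35 ≡ 12 (mod 47).
Hence g⁻¹(3) = 12.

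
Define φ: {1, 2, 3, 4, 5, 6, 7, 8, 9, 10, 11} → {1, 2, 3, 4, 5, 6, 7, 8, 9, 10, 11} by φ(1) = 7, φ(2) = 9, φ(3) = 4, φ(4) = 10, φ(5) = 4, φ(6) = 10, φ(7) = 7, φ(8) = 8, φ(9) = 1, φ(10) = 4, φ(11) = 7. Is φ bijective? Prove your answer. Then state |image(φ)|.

6

φ(3) = 4 = φ(5) with 3 ≠ 5, so φ is not injective, hence not bijective.
The image of φ is {1, 4, 7, 8, 9, 10}, which has 6 elements.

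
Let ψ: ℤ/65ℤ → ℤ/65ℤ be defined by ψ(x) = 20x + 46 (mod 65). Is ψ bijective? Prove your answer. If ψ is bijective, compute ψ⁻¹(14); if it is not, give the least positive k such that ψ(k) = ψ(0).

Recall: injectivity means: for all u, v in the domain, ψ(u) = ψ(v) implies u = v.
We have gcd(20, 65) = 5 > 1. Taking u = 0 and v = 13: ψ(0) = 46 and ψ(13) = 20·13 + 46 = 306 ≡ 46 (mod 65).
So ψ(0) = ψ(13) while 0 ≠ 13, thus ψ is not injective, hence not bijective.
Since ψ is not bijective, we find the least positive k with ψ(k) = ψ(0): this means 20k ≡ 0 (mod 65), i.e. 65 ∣ 20k. Since gcd(20, 65) = 5, dividing through by 5 this holds exactly when 13 ∣ 4k, and as gcd(4, 13) = 1, exactly when 13 ∣ k.
The smallest positive such k is 13.

13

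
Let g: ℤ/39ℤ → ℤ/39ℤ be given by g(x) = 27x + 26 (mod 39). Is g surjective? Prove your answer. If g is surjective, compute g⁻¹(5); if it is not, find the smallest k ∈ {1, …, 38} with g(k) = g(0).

Since gcd(27, 39) = 3, we have 27x ≡ 0 (mod 3) for all x, so g(x) ≡ 2 (mod 3).
But 0 ≢ 2 (mod 3), so 0 ∈ ℤ/39ℤ has no preimage. Thus g is not surjective.
Since g is not surjective, we find the least positive k with g(k) = g(0): this means 27k ≡ 0 (mod 39), i.e. 39 ∣ 27k. Since gcd(27, 39) = 3, dividing through by 3 this holds exactly when 13 ∣ 9k, and as gcd(9, 13) = 1, exactly when 13 ∣ k.
The smallest positive such k is 13.

13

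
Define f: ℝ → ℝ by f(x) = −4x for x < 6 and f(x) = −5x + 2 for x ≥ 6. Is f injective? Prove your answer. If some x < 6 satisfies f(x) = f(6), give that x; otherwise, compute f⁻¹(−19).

Both pieces are strictly decreasing (slopes −4 and −5), so each is injective on its own interval.
The left piece maps (−∞, 6) onto (−24, ∞); the right piece maps [6, ∞) onto (−∞, −28].
These images are disjoint, so no value is attained by both pieces. Thus f is injective.
Because the two images are disjoint, no x < 6 has f(x) = f(6), so we compute f⁻¹(−19): −19 lies in (−24, ∞), so solve −4x = −19: x = (−19 − 0)/(−4) = 19/4.

19/4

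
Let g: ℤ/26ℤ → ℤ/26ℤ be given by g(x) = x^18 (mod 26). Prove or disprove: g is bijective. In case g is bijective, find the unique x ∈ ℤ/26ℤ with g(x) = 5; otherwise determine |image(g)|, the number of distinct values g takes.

6

g(1) = 1^18 = 1.
g(3): Repeated squaring mod 26: 3^1 ≡ 3, 3^2 ≡ 3² = 9, 3^4 ≡ 9² = 81 ≡ 3, 3^8 ≡ 3² = 9, 3^16 ≡ 9² = 81 ≡ 3. Since 18 = 16 + 2, 3^18 ≡ 3·9: 3·9 = 27 ≡ 1. So 3^18 ≡ 1 (mod 26).
So g(1) = g(3) = 1 while 1 ≠ 3, so g is not injective, hence not bijective.
Since g is not bijective, we determine |image(g)|. Computing x^18 mod 26 for each x (by repeated squaring, reducing mod 26 at every step), the values g(0), g(1), …, g(25) are: 0, 1, 12, 1, 14, 25, 12, 25, 12, 1, 14, 25, 14, 13, 14, 25, 14, 1, 12, 25, 12, 25, 14, 1, 12, 1.
The distinct values are {0, 1, 12, 13, 14, 25}; there are 6 of them.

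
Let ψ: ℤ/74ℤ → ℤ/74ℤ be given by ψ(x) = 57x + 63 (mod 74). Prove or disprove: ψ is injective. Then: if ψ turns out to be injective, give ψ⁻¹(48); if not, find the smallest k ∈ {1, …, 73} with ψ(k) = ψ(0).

If ψ(a) = ψ(b), then 57a ≡ 57b (mod 74). Because gcd(57, 74) = 1, we may cancel 57 to get a ≡ b (mod 74).
Thus ψ is injective.
We now compute 57⁻¹ mod 74 explicitly. Euclid's algorithm: 74 = 1·57 + 17, 57 = 3·17 + 6, 17 = 2·6 + 5, 6 = 1·5 + 1; back-substituting gives 1 = 13·57 − 10·74, so 57⁻¹ ≡ 13 (mod 74).
Since ψ is injective, we compute ψ⁻¹(48): solve 57x + 63 ≡ 48 (mod 74), i.e. 57x ≡ 59 (mod 74).
Multiplying by 57⁻¹ = 13 gives x ≡ 13·59 = 767 = 10·74 + 27 ≡ 27 (mod 74).
Check: ψ(27) = 57·27 + 63 = 1602 = 21·74 + 48 ≡ 48 (mod 74).

27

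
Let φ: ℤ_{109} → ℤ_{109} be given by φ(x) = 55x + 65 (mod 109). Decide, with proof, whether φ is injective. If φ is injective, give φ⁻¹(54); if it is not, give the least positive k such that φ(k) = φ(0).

87

Suppose φ(s) = φ(t) in ℤ_{109}. Then 55s + 65 ≡ 55t + 65 (mod 109), therefore 55(s − t) ≡ 0 (mod 109).
Since gcd(55, 109) = 1, 55 is invertible modulo 109, therefore s − t ≡ 0 (mod 109), i.e. s = t.
Hence φ is injective.
We now compute 55⁻¹ mod 109 explicitly. Euclid's algorithm: 109 = 1·55 + 54, 55 = 1·54 + 1; back-substituting gives 1 = 2·55 − 1·109, so 55⁻¹ ≡ 2 (mod 109).
Since φ is injective, we compute φ⁻¹(54): solve 55x + 65 ≡ 54 (mod 109), i.e. 55x ≡ 98 (mod 109).
Multiplying by 55⁻¹ = 2 gives x ≡ 2·98 = 196 = 1·109 + 87 ≡ 87 (mod 109).
Check: φ(87) = 55·87 + 65 = 4850 = 44·109 + 54 ≡ 54 (mod 109).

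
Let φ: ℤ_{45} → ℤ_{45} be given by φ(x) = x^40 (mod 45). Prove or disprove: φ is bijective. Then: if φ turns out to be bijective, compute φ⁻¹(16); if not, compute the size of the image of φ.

8

φ(3): Repeated squaring mod 45: 3^1 ≡ 3, 3^2 ≡ 3² = 9, 3^4 ≡ 9² = 81 ≡ 36, 3^8 ≡ 36² = 1296 ≡ 36, 3^16 ≡ 36² = 1296 ≡ 36, 3^32 ≡ 36² = 1296 ≡ 36. Since 40 = 32 + 8, 3^40 ≡ 36·36: 36·36 = 1296 ≡ 36. So 3^40 ≡ 36 (mod 45).
φ(6): Repeated squaring mod 45: 6^1 ≡ 6, 6^2 ≡ 6² = 36, 6^4 ≡ 36² = 1296 ≡ 36, 6^8 ≡ 36² = 1296 ≡ 36, 6^16 ≡ 36² = 1296 ≡ 36, 6^32 ≡ 36² = 1296 ≡ 36. Since 40 = 32 + 8, 6^40 ≡ 36·36: 36·36 = 1296 ≡ 36. So 6^40 ≡ 36 (mod 45).
So φ(3) = φ(6) = 36 while 3 ≠ 6, thus φ is not injective, hence not bijective.
Since φ is not bijective, we determine |image(φ)|. Computing x^40 mod 45 for each x (by repeated squaring, reducing mod 45 at every step), the values φ(0), φ(1), …, φ(44) are: 0, 1, 16, 36, 31, 40, 36, 16, 1, 36, 10, 16, 36, 31, 31, 0, 16, 1, 36, 1, 25, 36, 31, 31, 36, 25, 1, 36, 1, 16, 0, 31, 31, 36, 16, 10, 36, 1, 16, 36, 40, 31, 36, 16, 1.
The distinct values are {0, 1, 10, 16, 25, 31, 36, 40}; there are 8 of them.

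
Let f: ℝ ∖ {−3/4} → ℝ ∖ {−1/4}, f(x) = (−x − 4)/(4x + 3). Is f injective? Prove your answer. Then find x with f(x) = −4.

Suppose f(x_1) = f(x_2). Cross-multiplying: (−x_1 − 4)(4x_2 + 3) = (−x_2 − 4)(4x_1 + 3).
Expanding both sides and cancelling the symmetric terms leaves 13·(x_1 − x_2) = 0. Since 13 ≠ 0, x_1 = x_2. Hence f is injective.
Solving f(x) = −4: cross-multiplying gives −x − 4 = −4(4x + 3), which rearranges to 15x = −8, so x = −8/15.

-8/15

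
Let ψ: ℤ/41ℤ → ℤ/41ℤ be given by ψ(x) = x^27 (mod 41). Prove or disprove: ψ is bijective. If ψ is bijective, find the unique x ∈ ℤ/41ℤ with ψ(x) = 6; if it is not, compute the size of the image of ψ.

11

Since 41 is prime, the nonzero elements of ℤ/41ℤ form a cyclic group of order 40.
As gcd(27, 40) = 1, raising to the 27th power is a bijection on this group: if u^27 ≡ v^27 then (uv^{−1})^27 = 1, and the only element of order dividing gcd(27, 40) = 1 is 1, so u = v.
With ψ(0) = 0 this makes ψ injective on all of ℤ/41ℤ, hence bijective (finite equal-size domain and codomain). In particular ψ is bijective.
Since ψ is bijective, we find the preimage of 6. The inverse of x ↦ x^27 on (ℤ/41ℤ)^× is x ↦ x^3, because 27·3 = 81 = 2·40 + 1 ≡ 1 (mod 40) and x^{40} = 1 for x ≠ 0 (Fermat). So ψ⁻¹(6) = 6^3 mod 41.
Repeated squaring mod 41: 6^1 ≡ 6, 6^2 ≡ 6² = 36. Since 3 = 2 + 1, 6^3 ≡ 36·6: 36·6 = 216 ≡ 11. So 6^3 ≡ 11 (mod 41).
Hence ψ⁻¹(6) = 11.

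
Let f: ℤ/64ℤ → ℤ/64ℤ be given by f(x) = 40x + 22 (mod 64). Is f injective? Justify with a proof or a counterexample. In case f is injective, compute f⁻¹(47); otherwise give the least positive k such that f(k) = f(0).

We have gcd(40, 64) = 8 > 1. Taking u = 0 and v = 8: f(0) = 22 and f(8) = 40·8 + 22 = 342 ≡ 22 (mod 64).
So f(0) = f(8) while 0 ≠ 8, therefore f is not injective.
Since f is not injective, we find the least positive k with f(k) = f(0): this means 40k ≡ 0 (mod 64), i.e. 64 ∣ 40k. Since gcd(40, 64) = 8, dividing through by 8 this holds exactly when 8 ∣ 5k, and as gcd(5, 8) = 1, exactly when 8 ∣ k.
The smallest positive such k is 8.

8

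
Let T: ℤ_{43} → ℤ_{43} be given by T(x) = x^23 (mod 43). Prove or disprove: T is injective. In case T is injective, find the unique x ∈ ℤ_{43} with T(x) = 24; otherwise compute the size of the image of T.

14

Since 43 is prime, the nonzero elements of ℤ_{43} form a cyclic group of order 42.
As gcd(23, 42) = 1, raising to the 23rd power is a bijection on this group: if s^23 ≡ t^23 then (st^{−1})^23 = 1, and the only element of order dividing gcd(23, 42) = 1 is 1, so s = t.
With T(0) = 0 this makes T injective on all of ℤ_{43}, hence bijective (finite equal-size domain and codomain). In particular T is injective.
Since T is injective, we find the preimage of 24. The inverse of x ↦ x^23 on (ℤ_{43})^× is x ↦ x^11, because 23·11 = 253 = 6·42 + 1 ≡ 1 (mod 42) and x^{42} = 1 for x ≠ 0 (Fermat). So T⁻¹(24) = 24^11 mod 43.
Repeated squaring mod 43: 24^1 ≡ 24, 24^2 ≡ 24² = 576 ≡ 17, 24^4 ≡ 17² = 289 ≡ 31, 24^8 ≡ 31² = 961 ≡ 15. Since 11 = 8 + 2 + 1, 24^11 ≡ 15·17·24: 15·17 = 255 ≡ 40, then 40·24 = 960 ≡ 14. So 24^11 ≡ 14 (mod 43).
Hence T⁻¹(24) = 14.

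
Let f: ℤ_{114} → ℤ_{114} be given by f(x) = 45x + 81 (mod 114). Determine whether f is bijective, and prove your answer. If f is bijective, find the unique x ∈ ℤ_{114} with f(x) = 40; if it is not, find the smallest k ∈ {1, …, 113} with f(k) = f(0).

Recall: f is injective if f(x_1) = f(x_2) implies x_1 = x_2.
We have gcd(45, 114) = 3 > 1. Taking x_1 = 0 and x_2 = 38: f(0) = 81 and f(38) = 45·38 + 81 = 1791 ≡ 81 (mod 114).
So f(0) = f(38) while 0 ≠ 38, thus f is not injective, hence not bijective.
Since f is not bijective, we find the least positive k with f(k) = f(0): this means 45k ≡ 0 (mod 114), i.e. 114 ∣ 45k. Since gcd(45, 114) = 3, dividing through by 3 this holds exactly when 38 ∣ 15k, and as gcd(15, 38) = 1, exactly when 38 ∣ k.
The smallest positive such k is 38.

38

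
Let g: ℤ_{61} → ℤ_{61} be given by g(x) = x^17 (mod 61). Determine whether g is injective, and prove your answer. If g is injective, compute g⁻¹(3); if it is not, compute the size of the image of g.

Since 61 is prime, the nonzero elements of ℤ_{61} form a cyclic group of order 60.
As gcd(17, 60) = 1, raising to the 17th power is a bijection on this group: if u^17 ≡ v^17 then (uv^{−1})^17 = 1, and the only element of order dividing gcd(17, 60) = 1 is 1, so u = v.
With g(0) = 0 this makes g injective on all of ℤ_{61}, hence bijective (finite equal-size domain and codomain). In particular g is injective.
Since g is injective, we find the preimage of 3. The inverse of x ↦ x^17 on (ℤ_{61})^× is x ↦ x^53, because 17·53 = 901 = 15·60 + 1 ≡ 1 (mod 60) and x^{60} = 1 for x ≠ 0 (Fermat). So g⁻¹(3) = 3^53 mod 61.
Repeated squaring mod 61: 3^1 ≡ 3, 3^2 ≡ 3² = 9, 3^4 ≡ 9² = 81 ≡ 20, 3^8 ≡ 20² = 400 ≡ 34, 3^16 ≡ 34² = 1156 ≡ 58, 3^32 ≡ 58² = 3364 ≡ 9. Since 53 = 32 + 16 + 4 + 1, 3^53 ≡ 9·58·20·3: 9·58 = 522 ≡ 34, then 34·20 = 680 ≡ 9, then 9·3 = 27. So 3^53 ≡ 27 (mod 61).
Hence g⁻¹(3) = 27.

27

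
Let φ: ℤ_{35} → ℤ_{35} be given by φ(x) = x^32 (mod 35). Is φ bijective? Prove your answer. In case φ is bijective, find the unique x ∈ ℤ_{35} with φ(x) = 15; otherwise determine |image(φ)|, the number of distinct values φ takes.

φ(3): Repeated squaring mod 35: 3^1 ≡ 3, 3^2 ≡ 3² = 9, 3^4 ≡ 9² = 81 ≡ 11, 3^8 ≡ 11² = 121 ≡ 16, 3^16 ≡ 16² = 256 ≡ 11, 3^32 ≡ 11² = 121 ≡ 16. So 3^32 ≡ 16 (mod 35).
φ(4): Repeated squaring mod 35: 4^1 ≡ 4, 4^2 ≡ 4² = 16, 4^4 ≡ 16² = 256 ≡ 11, 4^8 ≡ 11² = 121 ≡ 16, 4^16 ≡ 16² = 256 ≡ 11, 4^32 ≡ 11² = 121 ≡ 16. So 4^32 ≡ 16 (mod 35).
So φ(3) = φ(4) = 16 while 3 ≠ 4, so φ is not injective, hence not bijective.
Since φ is not bijective, we determine |image(φ)|. Computing x^32 mod 35 for each x (by repeated squaring, reducing mod 35 at every step), the values φ(0), φ(1), …, φ(34) are: 0, 1, 11, 16, 16, 25, 1, 21, 1, 11, 30, 16, 11, 1, 21, 15, 11, 16, 16, 11, 15, 21, 1, 11, 16, 30, 11, 1, 21, 1, 25, 16, 16, 11, 1.
The distinct values are {0, 1, 11, 15, 16, 21, 25, 30}; there are 8 of them.

8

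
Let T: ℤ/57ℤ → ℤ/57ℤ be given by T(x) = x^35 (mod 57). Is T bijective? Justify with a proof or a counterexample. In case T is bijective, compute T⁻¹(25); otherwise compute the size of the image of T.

16

Computing x^35 mod 57 for each x (by repeated squaring, reducing mod 57 at every step), the values T(0), T(1), …, T(56) are: 0, 1, 29, 51, 43, 23, 54, 49, 50, 36, 40, 26, 27, 22, 53, 33, 25, 47, 18, 19, 20, 48, 13, 5, 42, 16, 11, 12, 55, 2, 45, 46, 41, 15, 52, 44, 9, 37, 38, 39, 10, 32, 24, 4, 35, 30, 31, 17, 21, 7, 8, 3, 34, 14, 6, 28, 56.
Every element of ℤ/57ℤ appears exactly once in this list, so T is a bijection, and in particular bijective.
Since T is bijective, we read off the preimage of 25 from the same table: T(16) = 25, so T⁻¹(25) = 16.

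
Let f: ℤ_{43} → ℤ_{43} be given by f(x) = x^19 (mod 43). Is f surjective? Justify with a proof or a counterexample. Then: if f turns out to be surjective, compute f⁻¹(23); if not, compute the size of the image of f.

31

Since 43 is prime, the nonzero elements of ℤ_{43} form a cyclic group of order 42.
As gcd(19, 42) = 1, raising to the 19th power is a bijection on this group: if a^19 ≡ b^19 then (ab^{−1})^19 = 1, and the only element of order dividing gcd(19, 42) = 1 is 1, so a = b.
With f(0) = 0 this makes f injective on all of ℤ_{43}, hence bijective (finite equal-size domain and codomain). In particular f is surjective.
Since f is surjective, we find the preimage of 23. The inverse of x ↦ x^19 on (ℤ_{43})^× is x ↦ x^31, because 19·31 = 589 = 14·42 + 1 ≡ 1 (mod 42) and x^{42} = 1 for x ≠ 0 (Fermat). So f⁻¹(23) = 23^31 mod 43.
Repeated squaring mod 43: 23^1 ≡ 23, 23^2 ≡ 23² = 529 ≡ 13, 23^4 ≡ 13² = 169 ≡ 40, 23^8 ≡ 40² = 1600 ≡ 9, 23^16 ≡ 9² = 81 ≡ 38. Since 31 = 16 + 8 + 4 + 2 + 1, 23^31 ≡ 38·9·40·13·23: 38·9 = 342 ≡ 41, then 41·40 = 1640 ≡ 6, then 6·13 = 78 ≡ 35, then 35·23 = 805 ≡ 31. So 23^31 ≡ 31 (mod 43).
Hence f⁻¹(23) = 31.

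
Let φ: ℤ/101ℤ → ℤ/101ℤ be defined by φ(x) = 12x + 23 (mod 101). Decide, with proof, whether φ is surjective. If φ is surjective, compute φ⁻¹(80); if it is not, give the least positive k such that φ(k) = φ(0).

30

Since gcd(12, 101) = 1, 12 is invertible modulo 101. Euclid's algorithm: 101 = 8·12 + 5, 12 = 2·5 + 2, 5 = 2·2 + 1; back-substituting gives 1 = 59·12 − 7·101, so 12⁻¹ ≡ 59 (mod 101).
For any y ∈ ℤ/101ℤ, x = 59(y − 23) mod 101 satisfies φ(x) = 12·59(y − 23) + 23 ≡ y (since 12·59 ≡ 1 mod 101). So every y has a preimage.
Therefore φ is surjective.
Since φ is surjective, we find φ⁻¹(80): we need 12x ≡ 80 − 23 ≡ 57 (mod 101). Using 12⁻¹ = 59: x ≡ 59·57 = 3363 = 33·101 + 30, so x = 30.
Check: φ(30) = 12·30 + 23 = 383 = 3·101 + 80 ≡ 80 (mod 101).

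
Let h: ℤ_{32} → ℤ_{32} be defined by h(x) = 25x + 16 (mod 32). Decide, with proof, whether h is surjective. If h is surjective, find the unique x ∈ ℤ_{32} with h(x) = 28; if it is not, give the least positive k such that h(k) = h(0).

Recall that h is surjective if every y in the codomain equals h(x) for some x in the domain.
Since gcd(25, 32) = 1, 25 is invertible modulo 32. Euclid's algorithm: 32 = 1·25 + 7, 25 = 3·7 + 4, 7 = 1·4 + 3, 4 = 1·3 + 1; back-substituting gives 1 = 9·25 − 7·32, so 25⁻¹ ≡ 9 (mod 32).
For any y ∈ ℤ_{32}, x = 9(y − 16) mod 32 satisfies h(x) = 25·9(y − 16) + 16 ≡ y (since 25·9 ≡ 1 mod 32). So every y has a preimage.
Therefore h is surjective.
Since h is surjective, we find h⁻¹(28): we need 25x ≡ 28 − 16 ≡ 12 (mod 32). Using 25⁻¹ = 9: x ≡ 9·12 = 108 = 3·32 + 12, so x = 12.
Check: h(12) = 25·12 + 16 = 316 = 9·32 + 28 ≡ 28 (mod 32).

12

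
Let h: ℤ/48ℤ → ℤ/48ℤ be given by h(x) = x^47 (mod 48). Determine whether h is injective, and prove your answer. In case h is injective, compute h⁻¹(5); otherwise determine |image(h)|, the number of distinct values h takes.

h(0) = 0^47 = 0.
h(6): Repeated squaring mod 48: 6^1 ≡ 6, 6^2 ≡ 6² = 36, 6^4 ≡ 36² = 1296 ≡ 0, 6^8 ≡ 0² = 0, 6^16 ≡ 0² = 0, 6^32 ≡ 0² = 0. Since 47 = 32 + 8 + 4 + 2 + 1, 6^47 ≡ 0·0·0·36·6: 0·0 = 0, then 0·0 = 0, then 0·36 = 0, then 0·6 = 0. So 6^47 ≡ 0 (mod 48).
So h(0) = h(6) = 0 while 0 ≠ 6, hence h is not injective.
Since h is not injective, we determine |image(h)|. Computing x^47 mod 48 for each x (by repeated squaring, reducing mod 48 at every step), the values h(0), h(1), …, h(47) are: 0, 1, 32, 27, 16, 29, 0, 7, 32, 9, 16, 35, 0, 37, 32, 15, 16, 17, 0, 43, 32, 45, 16, 23, 0, 25, 32, 3, 16, 5, 0, 31, 32, 33, 16, 11, 0, 13, 32, 39, 16, 41, 0, 19, 32, 21, 16, 47.
The distinct values are {0, 1, 3, 5, 7, 9, 11, 13, 15, 16, 17, 19, 21, 23, 25, 27, 29, 31, 32, 33, 35, 37, 39, 41, 43, 45, 47}; there are 27 of them.

27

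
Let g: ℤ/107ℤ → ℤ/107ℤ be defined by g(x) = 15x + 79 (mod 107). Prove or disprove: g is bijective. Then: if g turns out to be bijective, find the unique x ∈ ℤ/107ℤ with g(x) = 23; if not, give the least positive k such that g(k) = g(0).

If g(x_1) = g(x_2), then 15x_1 ≡ 15x_2 (mod 107). Because gcd(15, 107) = 1, we may cancel 15 to get x_1 ≡ x_2 (mod 107).
We now compute 15⁻¹ mod 107 explicitly. Euclid's algorithm: 107 = 7·15 + 2, 15 = 7·2 + 1; back-substituting gives 1 = 50·15 − 7·107, so 15⁻¹ ≡ 50 (mod 107).
For any y ∈ ℤ/107ℤ, x = 50(y − 79) mod 107 satisfies g(x) = 15·50(y − 79) + 79 ≡ y (since 15·50 ≡ 1 mod 107). So every y has a preimage.
Therefore g is bijective.
Since g is bijective, we find g⁻¹(23): we need 15x ≡ 23 − 79 ≡ 51 (mod 107). Using 15⁻¹ = 50: x ≡ 50·51 = 2550 = 23·107 + 89, so x = 89.
Check: g(89) = 15·89 + 79 = 1414 = 13·107 + 23 ≡ 23 (mod 107).

89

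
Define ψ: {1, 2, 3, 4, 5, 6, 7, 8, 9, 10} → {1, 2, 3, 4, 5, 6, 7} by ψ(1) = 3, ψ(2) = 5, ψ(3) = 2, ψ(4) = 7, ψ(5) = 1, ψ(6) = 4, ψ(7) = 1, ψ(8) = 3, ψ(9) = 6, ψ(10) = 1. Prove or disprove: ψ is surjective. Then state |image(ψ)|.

Every element of the codomain has a preimage: 1 = ψ(5), 2 = ψ(3), 3 = ψ(1), 4 = ψ(6), 5 = ψ(2), 6 = ψ(9), 7 = ψ(4).
Hence ψ is surjective.
The image of ψ is {1, 2, 3, 4, 5, 6, 7}, which has 7 elements.

7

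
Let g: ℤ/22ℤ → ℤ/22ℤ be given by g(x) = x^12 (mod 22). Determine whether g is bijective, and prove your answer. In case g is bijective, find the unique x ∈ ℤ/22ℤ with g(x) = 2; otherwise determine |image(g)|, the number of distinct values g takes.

g(10): Repeated squaring mod 22: 10^1 ≡ 10, 10^2 ≡ 10² = 100 ≡ 12, 10^4 ≡ 12² = 144 ≡ 12, 10^8 ≡ 12² = 144 ≡ 12. Since 12 = 8 + 4, 10^12 ≡ 12·12: 12·12 = 144 ≡ 12. So 10^12 ≡ 12 (mod 22).
g(12): Repeated squaring mod 22: 12^1 ≡ 12, 12^2 ≡ 12² = 144 ≡ 12, 12^4 ≡ 12² = 144 ≡ 12, 12^8 ≡ 12² = 144 ≡ 12. Since 12 = 8 + 4, 12^12 ≡ 12·12: 12·12 = 144 ≡ 12. So 12^12 ≡ 12 (mod 22).
So g(10) = g(12) = 12 while 10 ≠ 12, therefore g is not injective, hence not bijective.
Since g is not bijective, we determine |image(g)|. Computing x^12 mod 22 for each x (by repeated squaring, reducing mod 22 at every step), the values g(0), g(1), …, g(21) are: 0, 1, 4, 9, 16, 3, 14, 5, 20, 15, 12, 11, 12, 15, 20, 5, 14, 3, 16, 9, 4, 1.
The distinct values are {0, 1, 3, 4, 5, 9, 11, 12, 14, 15, 16, 20}; there are 12 of them.

12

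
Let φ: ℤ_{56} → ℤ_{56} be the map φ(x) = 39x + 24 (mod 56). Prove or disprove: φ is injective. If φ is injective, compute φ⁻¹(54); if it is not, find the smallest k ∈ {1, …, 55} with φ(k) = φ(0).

18

Recall that φ is injective when φ(u) = φ(v) forces u = v.
Suppose φ(u) = φ(v) in ℤ_{56}. Then 39u + 24 ≡ 39v + 24 (mod 56), hence 39(u − v) ≡ 0 (mod 56).
Since gcd(39, 56) = 1, 39 is invertible modulo 56, hence u − v ≡ 0 (mod 56), i.e. u = v.
Therefore φ is injective.
We now compute 39⁻¹ mod 56 explicitly. Euclid's algorithm: 56 = 1·39 + 17, 39 = 2·17 + 5, 17 = 3·5 + 2, 5 = 2·2 + 1; back-substituting gives 1 = 23·39 − 16·56, so 39⁻¹ ≡ 23 (mod 56).
Since φ is injective, we find φ⁻¹(54): we need 39x ≡ 54 − 24 ≡ 30 (mod 56). Using 39⁻¹ = 23: x ≡ 23·30 = 690 = 12·56 + 18, so x = 18.
Check: φ(18) = 39·18 + 24 = 726 = 12·56 + 54 ≡ 54 (mod 56).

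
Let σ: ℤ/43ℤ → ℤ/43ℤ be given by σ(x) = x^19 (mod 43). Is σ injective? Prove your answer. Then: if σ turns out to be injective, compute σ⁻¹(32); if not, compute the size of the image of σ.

Since 43 is prime, the nonzero elements of ℤ/43ℤ form a cyclic group of order 42.
As gcd(19, 42) = 1, raising to the 19th power is a bijection on this group: if u^19 ≡ v^19 then (uv^{−1})^19 = 1, and the only element of order dividing gcd(19, 42) = 1 is 1, so u = v.
With σ(0) = 0 this makes σ injective on all of ℤ/43ℤ, hence bijective (finite equal-size domain and codomain). In particular σ is injective.
Since σ is injective, we find the preimage of 32. The inverse of x ↦ x^19 on (ℤ/43ℤ)^× is x ↦ x^31, because 19·31 = 589 = 14·42 + 1 ≡ 1 (mod 42) and x^{42} = 1 for x ≠ 0 (Fermat). So σ⁻¹(32) = 32^31 mod 43.
Repeated squaring mod 43: 32^1 ≡ 32, 32^2 ≡ 32² = 1024 ≡ 35, 32^4 ≡ 35² = 1225 ≡ 21, 32^8 ≡ 21² = 441 ≡ 11, 32^16 ≡ 11² = 121 ≡ 35. Since 31 = 16 + 8 + 4 + 2 + 1, 32^31 ≡ 35·11·21·35·32: 35·11 = 385 ≡ 41, then 41·21 = 861 ≡ 1, then 1·35 = 35, then 35·32 = 1120 ≡ 2. So 32^31 ≡ 2 (mod 43).
Hence σ⁻¹(32) = 2.

2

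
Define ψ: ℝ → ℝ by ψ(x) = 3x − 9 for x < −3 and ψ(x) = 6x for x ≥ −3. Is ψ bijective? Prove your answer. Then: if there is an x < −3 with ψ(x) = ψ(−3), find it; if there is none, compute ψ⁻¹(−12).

Both pieces are strictly increasing (slopes 3 and 6), so each is injective on its own interval.
The left piece maps (−∞, −3) onto (−∞, −18); the right piece maps [−3, ∞) onto [−18, ∞).
Since −18 = −18, the images partition ℝ: ψ is injective and surjective, hence bijective.
Because the two images are disjoint, no x < −3 has ψ(x) = ψ(−3), so we compute ψ⁻¹(−12): −12 lies in [−18, ∞), so solve 6x = −12: x = (−12 − 0)/6 = −2.

-2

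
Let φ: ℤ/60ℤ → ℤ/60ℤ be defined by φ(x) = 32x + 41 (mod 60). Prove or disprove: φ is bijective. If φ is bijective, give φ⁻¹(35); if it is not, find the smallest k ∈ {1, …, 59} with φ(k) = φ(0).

We have gcd(32, 60) = 4 > 1. Taking s = 0 and t = 15: φ(0) = 41 and φ(15) = 32·15 + 41 = 521 ≡ 41 (mod 60).
So φ(0) = φ(15) while 0 ≠ 15, so φ is not injective, hence not bijective.
Since φ is not bijective, we find the least positive k with φ(k) = φ(0): this means 32k ≡ 0 (mod 60), i.e. 60 ∣ 32k. Since gcd(32, 60) = 4, dividing through by 4 this holds exactly when 15 ∣ 8k, and as gcd(8, 15) = 1, exactly when 15 ∣ k.
The smallest positive such k is 15.

15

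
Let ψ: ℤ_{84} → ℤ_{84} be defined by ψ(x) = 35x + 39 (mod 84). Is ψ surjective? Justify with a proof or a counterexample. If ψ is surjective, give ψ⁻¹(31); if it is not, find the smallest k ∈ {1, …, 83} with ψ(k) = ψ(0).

Recall that ψ is surjective if every y in the codomain equals ψ(x) for some x in the domain.
Since gcd(35, 84) = 7, we have 35x ≡ 0 (mod 7) for all x, so ψ(x) ≡ 4 (mod 7).
But 0 ≢ 4 (mod 7), so 0 ∈ ℤ_{84} has no preimage. So ψ is not surjective.
Since ψ is not surjective, we find the least positive k with ψ(k) = ψ(0): this means 35k ≡ 0 (mod 84), i.e. 84 ∣ 35k. Since gcd(35, 84) = 7, dividing through by 7 this holds exactly when 12 ∣ 5k, and as gcd(5, 12) = 1, exactly when 12 ∣ k.
The smallest positive such k is 12.

12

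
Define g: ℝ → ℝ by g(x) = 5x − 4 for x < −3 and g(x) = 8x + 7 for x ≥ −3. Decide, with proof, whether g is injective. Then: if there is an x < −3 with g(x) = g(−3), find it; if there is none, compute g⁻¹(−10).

Both pieces are strictly increasing (slopes 5 and 8), so each is injective on its own interval.
The left piece maps (−∞, −3) onto (−∞, −19); the right piece maps [−3, ∞) onto [−17, ∞).
These images are disjoint, so no value is attained by both pieces. Hence g is injective.
Because the two images are disjoint, no x < −3 has g(x) = g(−3), so we compute g⁻¹(−10): −10 lies in [−17, ∞), so solve 8x + 7 = −10: x = (−10 − 7)/8 = −17/8.

-17/8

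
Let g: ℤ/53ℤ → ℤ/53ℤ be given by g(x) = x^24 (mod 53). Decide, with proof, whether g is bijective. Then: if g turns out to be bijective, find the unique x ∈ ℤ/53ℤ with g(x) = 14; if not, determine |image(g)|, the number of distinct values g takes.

g(2): Repeated squaring mod 53: 2^1 ≡ 2, 2^2 ≡ 2² = 4, 2^4 ≡ 4² = 16, 2^8 ≡ 16² = 256 ≡ 44, 2^16 ≡ 44² = 1936 ≡ 28. Since 24 = 16 + 8, 2^24 ≡ 28·44: 28·44 = 1232 ≡ 13. So 2^24 ≡ 13 (mod 53).
g(7): Repeated squaring mod 53: 7^1 ≡ 7, 7^2 ≡ 7² = 49, 7^4 ≡ 49² = 2401 ≡ 16, 7^8 ≡ 16² = 256 ≡ 44, 7^16 ≡ 44² = 1936 ≡ 28. Since 24 = 16 + 8, 7^24 ≡ 28·44: 28·44 = 1232 ≡ 13. So 7^24 ≡ 13 (mod 53).
So g(2) = g(7) = 13 while 2 ≠ 7, hence g is not injective, hence not bijective.
Since g is not bijective, we determine |image(g)|. Computing x^24 mod 53 for each x (by repeated squaring, reducing mod 53 at every step), the values g(0), g(1), …, g(52) are: 0, 1, 13, 47, 10, 36, 28, 13, 24, 36, 44, 46, 46, 16, 10, 49, 47, 42, 44, 16, 42, 28, 15, 1, 15, 24, 49, 49, 24, 15, 1, 15, 28, 42, 16, 44, 42, 47, 49, 10, 16, 46, 46, 44, 36, 24, 13, 28, 36, 10, 47, 13, 1.
The distinct values are {0, 1, 10, 13, 15, 16, 24, 28, 36, 42, 44, 46, 47, 49}; there are 14 of them.

14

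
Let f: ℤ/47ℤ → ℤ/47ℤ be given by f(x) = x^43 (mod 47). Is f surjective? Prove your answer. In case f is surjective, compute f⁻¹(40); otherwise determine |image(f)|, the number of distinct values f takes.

Since 47 is prime, the nonzero elements of ℤ/47ℤ form a cyclic group of order 46.
As gcd(43, 46) = 1, raising to the 43rd power is a bijection on this group: if a^43 ≡ b^43 then (ab^{−1})^43 = 1, and the only element of order dividing gcd(43, 46) = 1 is 1, so a = b.
With f(0) = 0 this makes f injective on all of ℤ/47ℤ, hence bijective (finite equal-size domain and codomain). In particular f is surjective.
Since f is surjective, we find the preimage of 40. The inverse of x ↦ x^43 on (ℤ/47ℤ)^× is x ↦ x^15, because 43·15 = 645 = 14·46 + 1 ≡ 1 (mod 46) and x^{46} = 1 for x ≠ 0 (Fermat). So f⁻¹(40) = 40^15 mod 47.
Repeated squaring mod 47: 40^1 ≡ 40, 40^2 ≡ 40² = 1600 ≡ 2, 40^4 ≡ 2² = 4, 40^8 ≡ 4² = 16. Since 15 = 8 + 4 + 2 + 1, 40^15 ≡ 16·4·2·40: 16·4 = 64 ≡ 17, then 17·2 = 34, then 34·40 = 1360 ≡ 44. So 40^15 ≡ 44 (mod 47).
Hence f⁻¹(40) = 44.

44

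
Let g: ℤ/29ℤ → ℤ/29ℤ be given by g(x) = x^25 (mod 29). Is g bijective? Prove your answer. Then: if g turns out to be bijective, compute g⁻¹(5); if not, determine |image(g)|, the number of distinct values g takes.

4

Since 29 is prime, the nonzero elements of ℤ/29ℤ form a cyclic group of order 28.
As gcd(25, 28) = 1, raising to the 25th power is a bijection on this group: if x_1^25 ≡ x_2^25 then (x_1x_2^{−1})^25 = 1, and the only element of order dividing gcd(25, 28) = 1 is 1, so x_1 = x_2.
With g(0) = 0 this makes g injective on all of ℤ/29ℤ, hence bijective (finite equal-size domain and codomain). In particular g is bijective.
Since g is bijective, we find the preimage of 5. The inverse of x ↦ x^25 on (ℤ/29ℤ)^× is x ↦ x^9, because 25·9 = 225 = 8·28 + 1 ≡ 1 (mod 28) and x^{28} = 1 for x ≠ 0 (Fermat). So g⁻¹(5) = 5^9 mod 29.
Repeated squaring mod 29: 5^1 ≡ 5, 5^2 ≡ 5² = 25, 5^4 ≡ 25² = 625 ≡ 16, 5^8 ≡ 16² = 256 ≡ 24. Since 9 = 8 + 1, 5^9 ≡ 24·5: 24·5 = 120 ≡ 4. So 5^9 ≡ 4 (mod 29).
Hence g⁻¹(5) = 4.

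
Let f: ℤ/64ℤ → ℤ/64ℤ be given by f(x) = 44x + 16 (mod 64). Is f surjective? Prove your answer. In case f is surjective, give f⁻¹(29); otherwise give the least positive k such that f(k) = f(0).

16

Recall: surjectivity means every element of the codomain has a preimage under f.
Since gcd(44, 64) = 4, we have 44x ≡ 0 (mod 4) for all x, so f(x) ≡ 0 (mod 4).
But 1 ≢ 0 (mod 4), so 1 ∈ ℤ/64ℤ has no preimage. Hence f is not surjective.
Since f is not surjective, we find the least positive k with f(k) = f(0): this means 44k ≡ 0 (mod 64), i.e. 64 ∣ 44k. Since gcd(44, 64) = 4, dividing through by 4 this holds exactly when 16 ∣ 11k, and as gcd(11, 16) = 1, exactly when 16 ∣ k.
The smallest positive such k is 16.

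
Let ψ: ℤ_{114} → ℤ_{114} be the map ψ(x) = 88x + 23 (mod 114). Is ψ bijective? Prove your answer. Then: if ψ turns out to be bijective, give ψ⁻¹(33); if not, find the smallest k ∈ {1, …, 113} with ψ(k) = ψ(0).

57

We have gcd(88, 114) = 2 > 1. Taking u = 0 and v = 57: ψ(0) = 23 and ψ(57) = 88·57 + 23 = 5039 ≡ 23 (mod 114).
So ψ(0) = ψ(57) while 0 ≠ 57, hence ψ is not injective, hence not bijective.
Since ψ is not bijective, we find the least positive k with ψ(k) = ψ(0): this means 88k ≡ 0 (mod 114), i.e. 114 ∣ 88k. Since gcd(88, 114) = 2, dividing through by 2 this holds exactly when 57 ∣ 44k, and as gcd(44, 57) = 1, exactly when 57 ∣ k.
The smallest positive such k is 57.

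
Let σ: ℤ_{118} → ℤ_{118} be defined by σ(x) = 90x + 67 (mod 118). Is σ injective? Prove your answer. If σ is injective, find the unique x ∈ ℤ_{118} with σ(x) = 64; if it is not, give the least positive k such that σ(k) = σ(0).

We have gcd(90, 118) = 2 > 1. Taking a = 0 and b = 59: σ(0) = 67 and σ(59) = 90·59 + 67 = 5377 ≡ 67 (mod 118).
So σ(0) = σ(59) while 0 ≠ 59, so σ is not injective.
Since σ is not injective, we find the least positive k with σ(k) = σ(0): this means 90k ≡ 0 (mod 118), i.e. 118 ∣ 90k. Since gcd(90, 118) = 2, dividing through by 2 this holds exactly when 59 ∣ 45k, and as gcd(45, 59) = 1, exactly when 59 ∣ k.
The smallest positive such k is 59.

59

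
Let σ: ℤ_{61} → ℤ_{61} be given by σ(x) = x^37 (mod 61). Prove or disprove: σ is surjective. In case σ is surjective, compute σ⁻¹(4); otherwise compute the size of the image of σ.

Since 61 is prime, the nonzero elements of ℤ_{61} form a cyclic group of order 60.
As gcd(37, 60) = 1, raising to the 37th power is a bijection on this group: if u^37 ≡ v^37 then (uv^{−1})^37 = 1, and the only element of order dividing gcd(37, 60) = 1 is 1, so u = v.
With σ(0) = 0 this makes σ injective on all of ℤ_{61}, hence bijective (finite equal-size domain and codomain). In particular σ is surjective.
Since σ is surjective, we find the preimage of 4. The inverse of x ↦ x^37 on (ℤ_{61})^× is x ↦ x^13, because 37·13 = 481 = 8·60 + 1 ≡ 1 (mod 60) and x^{60} = 1 for x ≠ 0 (Fermat). So σ⁻¹(4) = 4^13 mod 61.
Repeated squaring mod 61: 4^1 ≡ 4, 4^2 ≡ 4² = 16, 4^4 ≡ 16² = 256 ≡ 12, 4^8 ≡ 12² = 144 ≡ 22. Since 13 = 8 + 4 + 1, 4^13 ≡ 22·12·4: 22·12 = 264 ≡ 20, then 20·4 = 80 ≡ 19. So 4^13 ≡ 19 (mod 61).
Hence σ⁻¹(4) = 19.

19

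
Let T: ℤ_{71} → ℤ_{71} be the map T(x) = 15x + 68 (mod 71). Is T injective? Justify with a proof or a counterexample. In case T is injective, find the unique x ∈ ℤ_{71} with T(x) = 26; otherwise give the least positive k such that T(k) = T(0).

Recall that T is injective if T(s) = T(t) implies s = t.
If T(s) = T(t), then 15s ≡ 15t (mod 71). Because gcd(15, 71) = 1, we may cancel 15 to get s ≡ t (mod 71).
Thus T is injective.
We now compute 15⁻¹ mod 71 explicitly. Euclid's algorithm: 71 = 4·15 + 11, 15 = 1·11 + 4, 11 = 2·4 + 3, 4 = 1·3 + 1; back-substituting gives 1 = 19·15 − 4·71, so 15⁻¹ ≡ 19 (mod 71).
Since T is injective, we compute T⁻¹(26): solve 15x + 68 ≡ 26 (mod 71), i.e. 15x ≡ 29 (mod 71).
Multiplying by 15⁻¹ = 19 gives x ≡ 19·29 = 551 = 7·71 + 54 ≡ 54 (mod 71).
Check: T(54) = 15·54 + 68 = 878 = 12·71 + 26 ≡ 26 (mod 71).

54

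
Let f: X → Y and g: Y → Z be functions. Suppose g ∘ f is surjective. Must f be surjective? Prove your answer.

not surjective

No. Take X = {1, 2, 3}, Y = {1, 2, 3, 4, 5}, Z = {1}, f(a) = 1 for every a ∈ X, and g(b) = 1 for every b ∈ Y.
Then g ∘ f is surjective onto {1}, but 5 ∈ Y has no preimage under f, so f is not surjective.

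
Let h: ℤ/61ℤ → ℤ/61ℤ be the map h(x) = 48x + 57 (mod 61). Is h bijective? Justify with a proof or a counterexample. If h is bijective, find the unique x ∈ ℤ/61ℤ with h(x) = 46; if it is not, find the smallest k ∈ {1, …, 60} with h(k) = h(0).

If h(x_1) = h(x_2), then 48x_1 ≡ 48x_2 (mod 61). Because gcd(48, 61) = 1, we may cancel 48 to get x_1 ≡ x_2 (mod 61).
We now compute 48⁻¹ mod 61 explicitly. Euclid's algorithm: 61 = 1·48 + 13, 48 = 3·13 + 9, 13 = 1·9 + 4, 9 = 2·4 + 1; back-substituting gives 1 = 14·48 − 11·61, so 48⁻¹ ≡ 14 (mod 61).
Then y ↦ 14(y − 57) is a two-sided inverse to h, so every y ∈ ℤ/61ℤ has a preimage.
Therefore h is bijective.
Since h is bijective, we find h⁻¹(46): we need 48x ≡ 46 − 57 ≡ 50 (mod 61). Using 48⁻¹ = 14: x ≡ 14·50 = 700 = 11·61 + 29, so x = 29.
Check: h(29) = 48·29 + 57 = 1449 = 23·61 + 46 ≡ 46 (mod 61).

29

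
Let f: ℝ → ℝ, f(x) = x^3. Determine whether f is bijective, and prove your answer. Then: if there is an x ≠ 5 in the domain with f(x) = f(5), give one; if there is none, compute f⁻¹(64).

4

On ℝ, x ↦ x^3 is strictly increasing (injective) and for any y ∈ ℝ the 3rd root y^{1/3} lies in ℝ (surjective). So f is bijective.
Since x ↦ x^3 is strictly increasing on ℝ, it is injective there, so no x ≠ 5 in the domain has f(x) = f(5). We therefore compute f⁻¹(64) = 64^{1/3} = 4 (indeed 4^3 = 64).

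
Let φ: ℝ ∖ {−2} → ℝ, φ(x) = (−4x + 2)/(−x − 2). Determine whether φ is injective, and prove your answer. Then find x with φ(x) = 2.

3

Suppose φ(s) = φ(t). Cross-multiplying: (−4s + 2)(−t − 2) = (−4t + 2)(−s − 2).
Expanding both sides and cancelling the symmetric terms leaves 10·(s − t) = 0. Since 10 ≠ 0, s = t. Thus φ is injective.
Solving φ(x) = 2: cross-multiplying gives −4x + 2 = 2(−x − 2), which rearranges to −2x = −6, so x = 3.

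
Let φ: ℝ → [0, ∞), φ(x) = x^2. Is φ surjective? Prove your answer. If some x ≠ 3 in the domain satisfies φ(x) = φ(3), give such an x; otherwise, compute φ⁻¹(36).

For any y ∈ [0, ∞), x = y^{1/2} ∈ ℝ satisfies x^2 = y, so φ is surjective.
For the follow-up, such an x exists: taking x = −3 ∈ ℝ gives φ(−3) = 9 = φ(3) with −3 ≠ 3.

-3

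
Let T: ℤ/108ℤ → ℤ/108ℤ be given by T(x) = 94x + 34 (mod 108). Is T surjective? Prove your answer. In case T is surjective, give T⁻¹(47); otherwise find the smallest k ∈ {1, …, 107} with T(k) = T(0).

54

Recall: T is surjective if every y in the codomain equals T(x) for some x in the domain.
Since gcd(94, 108) = 2, we have 94x ≡ 0 (mod 2) for all x, so T(x) ≡ 0 (mod 2).
But 1 ≢ 0 (mod 2), so 1 ∈ ℤ/108ℤ has no preimage. Hence T is not surjective.
Since T is not surjective, we find the least positive k with T(k) = T(0): this means 94k ≡ 0 (mod 108), i.e. 108 ∣ 94k. Since gcd(94, 108) = 2, dividing through by 2 this holds exactly when 54 ∣ 47k, and as gcd(47, 54) = 1, exactly when 54 ∣ k.
The smallest positive such k is 54.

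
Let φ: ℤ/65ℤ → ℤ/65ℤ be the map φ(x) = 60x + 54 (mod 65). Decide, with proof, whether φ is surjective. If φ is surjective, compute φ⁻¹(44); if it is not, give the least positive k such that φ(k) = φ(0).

Recall that surjectivity means every element of the codomain has a preimage under φ.
Since gcd(60, 65) = 5, we have 60x ≡ 0 (mod 5) for all x, so φ(x) ≡ 4 (mod 5).
But 0 ≢ 4 (mod 5), so 0 ∈ ℤ/65ℤ has no preimage. Hence φ is not surjective.
Since φ is not surjective, we find the least positive k with φ(k) = φ(0): this means 60k ≡ 0 (mod 65), i.e. 65 ∣ 60k. Since gcd(60, 65) = 5, dividing through by 5 this holds exactly when 13 ∣ 12k, and as gcd(12, 13) = 1, exactly when 13 ∣ k.
The smallest positive such k is 13.

13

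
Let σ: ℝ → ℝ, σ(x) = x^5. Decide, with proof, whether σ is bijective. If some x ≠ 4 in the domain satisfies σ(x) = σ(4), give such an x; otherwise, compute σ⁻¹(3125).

On ℝ, x ↦ x^5 is strictly increasing (injective) and for any y ∈ ℝ the 5th root y^{1/5} lies in ℝ (surjective). So σ is bijective.
Since x ↦ x^5 is strictly increasing on ℝ, it is injective there, so no x ≠ 4 in the domain has σ(x) = σ(4). We therefore compute σ⁻¹(3125) = 3125^{1/5} = 5 (indeed 5^5 = 3125).

5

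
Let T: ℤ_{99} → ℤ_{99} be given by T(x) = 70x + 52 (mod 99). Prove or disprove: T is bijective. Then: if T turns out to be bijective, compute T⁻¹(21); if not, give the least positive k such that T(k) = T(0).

83

Recall: T is injective when T(x_1) = T(x_2) forces x_1 = x_2.
Suppose T(x_1) = T(x_2) in ℤ_{99}. Then 70x_1 + 52 ≡ 70x_2 + 52 (mod 99), thus 70(x_1 − x_2) ≡ 0 (mod 99).
Since gcd(70, 99) = 1, 70 is invertible modulo 99, so x_1 − x_2 ≡ 0 (mod 99), i.e. x_1 = x_2.
We now compute 70⁻¹ mod 99 explicitly. Euclid's algorithm: 99 = 1·70 + 29, 70 = 2·29 + 12, 29 = 2·12 + 5, 12 = 2·5 + 2, 5 = 2·2 + 1; back-substituting gives 1 = 58·70 − 41·99, so 70⁻¹ ≡ 58 (mod 99).
For any y ∈ ℤ_{99}, x = 58(y − 52) mod 99 satisfies T(x) = 70·58(y − 52) + 52 ≡ y (since 70·58 ≡ 1 mod 99). So every y has a preimage.
Hence T is bijective.
Since T is bijective, we compute T⁻¹(21): solve 70x + 52 ≡ 21 (mod 99), i.e. 70x ≡ 68 (mod 99).
Multiplying by 70⁻¹ = 58 gives x ≡ 58·68 = 3944 = 39·99 + 83 ≡ 83 (mod 99).
Check: T(83) = 70·83 + 52 = 5862 = 59·99 + 21 ≡ 21 (mod 99).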